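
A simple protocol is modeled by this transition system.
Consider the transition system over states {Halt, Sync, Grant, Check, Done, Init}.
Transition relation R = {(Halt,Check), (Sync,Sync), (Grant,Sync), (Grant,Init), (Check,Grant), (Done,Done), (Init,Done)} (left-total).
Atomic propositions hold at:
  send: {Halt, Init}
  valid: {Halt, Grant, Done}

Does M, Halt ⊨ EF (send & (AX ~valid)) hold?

Sat(~valid) = {Sync, Check, Init}
Sat(AX ~valid) = {s : every successor in {Sync, Check, Init}} = {Halt, Sync, Grant}
Sat(send & (AX ~valid)) = {Halt}
EF (send & (AX ~valid)): least fixpoint, start Z0 = {Halt}, add states with some successor in Z. Already a fixed point.
Sat(EF (send & (AX ~valid))) = {Halt}
Halt ∈ Sat(EF (send & (AX ~valid))) = {Halt}, so the formula holds at Halt.

Yes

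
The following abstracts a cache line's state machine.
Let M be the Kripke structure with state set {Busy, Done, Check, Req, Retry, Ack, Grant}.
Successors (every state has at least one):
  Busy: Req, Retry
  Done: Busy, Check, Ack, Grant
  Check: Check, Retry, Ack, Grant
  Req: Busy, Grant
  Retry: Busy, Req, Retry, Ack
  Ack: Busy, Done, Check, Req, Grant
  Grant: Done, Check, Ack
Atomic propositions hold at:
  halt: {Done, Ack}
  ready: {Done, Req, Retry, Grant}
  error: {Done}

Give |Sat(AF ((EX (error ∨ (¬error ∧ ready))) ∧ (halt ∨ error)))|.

Sat(¬error) = {Busy, Check, Req, Retry, Ack, Grant}
Sat(¬error ∧ ready) = {Req, Retry, Grant}
Sat(error ∨ (¬error ∧ ready)) = {Done, Req, Retry, Grant}
Sat(EX (error ∨ (¬error ∧ ready))) = {s : some successor in {Done, Req, Retry, Grant}} = {Busy, Done, Check, Req, Retry, Ack, Grant}
Sat(halt ∨ error) = {Done, Ack}
Sat((EX (error ∨ (¬error ∧ ready))) ∧ (halt ∨ error)) = {Done, Ack}
AF ((EX (error ∨ (¬error ∧ ready))) ∧ (halt ∨ error)): least fixpoint, start Z0 = {Done, Ack}, add states with every successor in Z. Already a fixed point.
Sat(AF ((EX (error ∨ (¬error ∧ ready))) ∧ (halt ∨ error))) = {Done, Ack}
|Sat(AF ((EX (error ∨ (¬error ∧ ready))) ∧ (halt ∨ error)))| = |{Done, Ack}| = 2.

2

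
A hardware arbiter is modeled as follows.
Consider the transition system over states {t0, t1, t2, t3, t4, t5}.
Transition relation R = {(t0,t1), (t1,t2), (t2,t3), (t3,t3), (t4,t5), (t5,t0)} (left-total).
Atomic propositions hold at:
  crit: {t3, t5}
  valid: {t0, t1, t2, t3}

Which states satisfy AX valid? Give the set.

{t0, t1, t2, t3, t5}

Sat(AX valid) = {s : every successor in {t0, t1, t2, t3}} = {t0, t1, t2, t3, t5}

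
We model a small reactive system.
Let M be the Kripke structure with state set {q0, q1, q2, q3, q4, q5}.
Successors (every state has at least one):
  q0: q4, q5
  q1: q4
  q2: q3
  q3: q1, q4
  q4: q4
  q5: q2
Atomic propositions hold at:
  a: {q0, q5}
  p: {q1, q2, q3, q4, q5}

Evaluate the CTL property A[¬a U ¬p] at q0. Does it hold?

Sat(¬a) = {q1, q2, q3, q4}
Sat(¬p) = {q0}
A[¬a U ¬p]: least fixpoint, start Z0 = Sat(¬p) = {q0}, add states in Sat(¬a) with every successor in Z. Already a fixed point.
Sat(A[¬a U ¬p]) = {q0}
q0 ∈ Sat(A[¬a U ¬p]) = {q0}, so the formula holds at q0.

Yes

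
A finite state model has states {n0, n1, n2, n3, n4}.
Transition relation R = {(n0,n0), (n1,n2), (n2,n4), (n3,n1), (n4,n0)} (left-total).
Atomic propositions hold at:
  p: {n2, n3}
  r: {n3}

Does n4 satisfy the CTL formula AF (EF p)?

EF p: least fixpoint, start Z0 = {n2, n3}, add states with some successor in Z. Z1 = {n1, n2, n3}; fixed.
Sat(EF p) = {n1, n2, n3}
AF (EF p): least fixpoint, start Z0 = {n1, n2, n3}, add states with every successor in Z. Already a fixed point.
Sat(AF (EF p)) = {n1, n2, n3}
n4 ∉ Sat(AF (EF p)) = {n1, n2, n3}, so the formula does not hold at n4.

No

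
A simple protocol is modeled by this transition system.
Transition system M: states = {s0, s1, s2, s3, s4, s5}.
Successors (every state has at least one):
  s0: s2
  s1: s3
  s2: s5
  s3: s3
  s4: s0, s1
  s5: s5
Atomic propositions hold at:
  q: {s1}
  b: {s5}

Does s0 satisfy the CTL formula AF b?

Yes

AF b: least fixpoint, start Z0 = {s5}, add states with every successor in Z. Z1 = {s2, s5}; Z2 = {s0, s2, s5}; fixed.
Sat(AF b) = {s0, s2, s5}
s0 ∈ Sat(AF b) = {s0, s2, s5}, so the formula holds at s0.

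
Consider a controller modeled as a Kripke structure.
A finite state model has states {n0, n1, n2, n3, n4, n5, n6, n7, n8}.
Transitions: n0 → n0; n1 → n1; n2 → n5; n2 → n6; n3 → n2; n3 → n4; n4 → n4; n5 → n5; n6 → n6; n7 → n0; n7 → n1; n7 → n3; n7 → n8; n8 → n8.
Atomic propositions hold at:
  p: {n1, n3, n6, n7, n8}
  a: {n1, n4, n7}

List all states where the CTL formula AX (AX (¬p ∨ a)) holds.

Sat(¬p) = {n0, n2, n4, n5}
Sat(¬p ∨ a) = {n0, n1, n2, n4, n5, n7}
Sat(AX (¬p ∨ a)) = {s : every successor in {n0, n1, n2, n4, n5, n7}} = {n0, n1, n3, n4, n5}
Sat(AX (AX (¬p ∨ a))) = {s : every successor in {n0, n1, n3, n4, n5}} = {n0, n1, n4, n5}

{n0, n1, n4, n5}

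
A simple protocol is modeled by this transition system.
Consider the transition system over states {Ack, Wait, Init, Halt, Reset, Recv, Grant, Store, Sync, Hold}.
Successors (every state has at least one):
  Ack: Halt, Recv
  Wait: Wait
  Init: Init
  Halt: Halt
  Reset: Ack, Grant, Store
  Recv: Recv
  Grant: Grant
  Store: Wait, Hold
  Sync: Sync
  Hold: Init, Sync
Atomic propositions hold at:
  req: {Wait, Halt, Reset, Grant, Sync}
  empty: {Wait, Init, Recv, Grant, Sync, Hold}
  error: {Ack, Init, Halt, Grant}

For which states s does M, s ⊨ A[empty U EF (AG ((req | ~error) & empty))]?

{Ack, Wait, Reset, Recv, Grant, Store, Sync, Hold}

Sat(~error) = {Wait, Reset, Recv, Store, Sync, Hold}
Sat(req | ~error) = {Wait, Halt, Reset, Recv, Grant, Store, Sync, Hold}
Sat((req | ~error) & empty) = {Wait, Recv, Grant, Sync, Hold}
AG ((req | ~error) & empty): greatest fixpoint, start Z0 = {Wait, Recv, Grant, Sync, Hold}, keep only states in Sat with every successor in Z. Z1 = {Wait, Recv, Grant, Sync}; fixed.
Sat(AG ((req | ~error) & empty)) = {Wait, Recv, Grant, Sync}
EF (AG ((req | ~error) & empty)): least fixpoint, start Z0 = {Wait, Recv, Grant, Sync}, add states with some successor in Z. Z1 = {Ack, Wait, Reset, Recv, Grant, Store, Sync, Hold}; fixed.
Sat(EF (AG ((req | ~error) & empty))) = {Ack, Wait, Reset, Recv, Grant, Store, Sync, Hold}
A[empty U EF (AG ((req | ~error) & empty))]: least fixpoint, start Z0 = Sat(EF (AG ((req | ~error) & empty))) = {Ack, Wait, Reset, Recv, Grant, Store, Sync, Hold}, add states in Sat(empty) with every successor in Z. Already a fixed point.
Sat(A[empty U EF (AG ((req | ~error) & empty))]) = {Ack, Wait, Reset, Recv, Grant, Store, Sync, Hold}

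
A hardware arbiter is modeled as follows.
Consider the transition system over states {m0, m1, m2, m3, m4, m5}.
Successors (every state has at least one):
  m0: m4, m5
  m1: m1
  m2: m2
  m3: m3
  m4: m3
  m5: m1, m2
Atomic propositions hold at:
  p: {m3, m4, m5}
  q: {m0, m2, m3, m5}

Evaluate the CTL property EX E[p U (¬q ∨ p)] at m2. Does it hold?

Sat(¬q) = {m1, m4}
Sat(¬q ∨ p) = {m1, m3, m4, m5}
E[p U (¬q ∨ p)]: least fixpoint, start Z0 = Sat((¬q ∨ p)) = {m1, m3, m4, m5}, add states in Sat(p) with some successor in Z. Already a fixed point.
Sat(E[p U (¬q ∨ p)]) = {m1, m3, m4, m5}
Sat(EX E[p U (¬q ∨ p)]) = {s : some successor in {m1, m3, m4, m5}} = {m0, m1, m3, m4, m5}
m2 ∉ Sat(EX E[p U (¬q ∨ p)]) = {m0, m1, m3, m4, m5}, so the formula does not hold at m2.

No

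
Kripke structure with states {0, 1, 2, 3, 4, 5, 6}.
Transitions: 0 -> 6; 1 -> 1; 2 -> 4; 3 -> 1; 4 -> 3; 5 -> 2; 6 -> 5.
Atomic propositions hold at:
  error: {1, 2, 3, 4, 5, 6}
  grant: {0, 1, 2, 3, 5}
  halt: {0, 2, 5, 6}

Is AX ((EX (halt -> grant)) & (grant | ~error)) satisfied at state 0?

No

Sat(halt -> grant) = {0, 1, 2, 3, 4, 5}
Sat(EX (halt -> grant)) = {s : some successor in {0, 1, 2, 3, 4, 5}} = {1, 2, 3, 4, 5, 6}
Sat(~error) = {0}
Sat(grant | ~error) = {0, 1, 2, 3, 5}
Sat((EX (halt -> grant)) & (grant | ~error)) = {1, 2, 3, 5}
Sat(AX ((EX (halt -> grant)) & (grant | ~error))) = {s : every successor in {1, 2, 3, 5}} = {1, 3, 4, 5, 6}
0 ∉ Sat(AX ((EX (halt -> grant)) & (grant | ~error))) = {1, 3, 4, 5, 6}, so the formula does not hold at 0.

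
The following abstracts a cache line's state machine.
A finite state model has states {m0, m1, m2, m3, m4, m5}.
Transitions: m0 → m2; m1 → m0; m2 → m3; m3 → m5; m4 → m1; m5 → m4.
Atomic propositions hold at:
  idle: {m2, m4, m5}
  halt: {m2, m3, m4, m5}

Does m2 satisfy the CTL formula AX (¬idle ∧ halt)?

Sat(¬idle) = {m0, m1, m3}
Sat(¬idle ∧ halt) = {m3}
Sat(AX (¬idle ∧ halt)) = {s : every successor in {m3}} = {m2}
m2 ∈ Sat(AX (¬idle ∧ halt)) = {m2}, so the formula holds at m2.

Yes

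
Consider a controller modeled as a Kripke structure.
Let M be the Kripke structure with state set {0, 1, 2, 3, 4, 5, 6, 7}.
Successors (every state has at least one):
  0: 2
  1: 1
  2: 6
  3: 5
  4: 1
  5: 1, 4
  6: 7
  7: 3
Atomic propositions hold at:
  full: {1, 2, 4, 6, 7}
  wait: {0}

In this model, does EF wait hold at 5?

EF wait: least fixpoint, start Z0 = {0}, add states with some successor in Z. Already a fixed point.
Sat(EF wait) = {0}
5 ∉ Sat(EF wait) = {0}, so the formula does not hold at 5.

No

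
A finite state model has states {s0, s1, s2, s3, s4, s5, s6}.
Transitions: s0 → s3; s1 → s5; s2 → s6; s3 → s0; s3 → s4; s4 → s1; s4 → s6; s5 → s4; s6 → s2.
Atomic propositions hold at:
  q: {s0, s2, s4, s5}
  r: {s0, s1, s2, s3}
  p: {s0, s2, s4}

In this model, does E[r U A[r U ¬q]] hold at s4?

No

Sat(¬q) = {s1, s3, s6}
A[r U ¬q]: least fixpoint, start Z0 = Sat(¬q) = {s1, s3, s6}, add states in Sat(r) with every successor in Z. Z1 = {s0, s1, s2, s3, s6}; fixed.
Sat(A[r U ¬q]) = {s0, s1, s2, s3, s6}
E[r U A[r U ¬q]]: least fixpoint, start Z0 = Sat(A[r U ¬q]) = {s0, s1, s2, s3, s6}, add states in Sat(r) with some successor in Z. Already a fixed point.
Sat(E[r U A[r U ¬q]]) = {s0, s1, s2, s3, s6}
s4 ∉ Sat(E[r U A[r U ¬q]]) = {s0, s1, s2, s3, s6}, so the formula does not hold at s4.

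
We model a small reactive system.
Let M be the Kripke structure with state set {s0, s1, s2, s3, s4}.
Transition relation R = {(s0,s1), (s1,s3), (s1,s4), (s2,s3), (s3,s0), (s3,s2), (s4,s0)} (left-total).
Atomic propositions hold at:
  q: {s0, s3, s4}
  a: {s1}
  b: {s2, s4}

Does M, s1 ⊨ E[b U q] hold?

E[b U q]: least fixpoint, start Z0 = Sat(q) = {s0, s3, s4}, add states in Sat(b) with some successor in Z. Z1 = {s0, s2, s3, s4}; fixed.
Sat(E[b U q]) = {s0, s2, s3, s4}
s1 ∉ Sat(E[b U q]) = {s0, s2, s3, s4}, so the formula does not hold at s1.

No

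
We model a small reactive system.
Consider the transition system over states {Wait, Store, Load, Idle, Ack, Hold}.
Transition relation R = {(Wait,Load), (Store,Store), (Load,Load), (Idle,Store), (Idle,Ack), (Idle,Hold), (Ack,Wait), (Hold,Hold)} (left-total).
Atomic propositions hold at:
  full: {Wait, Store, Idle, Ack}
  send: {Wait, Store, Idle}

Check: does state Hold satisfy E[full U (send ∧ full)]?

No

Sat(send ∧ full) = {Wait, Store, Idle}
E[full U (send ∧ full)]: least fixpoint, start Z0 = Sat((send ∧ full)) = {Wait, Store, Idle}, add states in Sat(full) with some successor in Z. Z1 = {Wait, Store, Idle, Ack}; fixed.
Sat(E[full U (send ∧ full)]) = {Wait, Store, Idle, Ack}
Hold ∉ Sat(E[full U (send ∧ full)]) = {Wait, Store, Idle, Ack}, so the formula does not hold at Hold.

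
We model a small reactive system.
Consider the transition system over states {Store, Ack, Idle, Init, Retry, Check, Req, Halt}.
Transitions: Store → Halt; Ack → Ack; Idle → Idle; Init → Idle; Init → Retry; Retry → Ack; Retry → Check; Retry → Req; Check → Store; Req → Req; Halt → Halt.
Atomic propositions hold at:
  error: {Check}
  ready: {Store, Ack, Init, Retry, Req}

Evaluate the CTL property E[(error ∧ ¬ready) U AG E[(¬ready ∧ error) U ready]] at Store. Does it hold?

Sat(¬ready) = {Idle, Check, Halt}
Sat(error ∧ ¬ready) = {Check}
Sat(¬ready ∧ error) = {Check}
E[(¬ready ∧ error) U ready]: least fixpoint, start Z0 = Sat(ready) = {Store, Ack, Init, Retry, Req}, add states in Sat(¬ready ∧ error) with some successor in Z. Z1 = {Store, Ack, Init, Retry, Check, Req}; fixed.
Sat(E[(¬ready ∧ error) U ready]) = {Store, Ack, Init, Retry, Check, Req}
AG E[(¬ready ∧ error) U ready]: greatest fixpoint, start Z0 = {Store, Ack, Init, Retry, Check, Req}, keep only states in Sat with every successor in Z. Z1 = {Ack, Retry, Check, Req}; Z2 = {Ack, Retry, Req}; Z3 = {Ack, Req}; fixed.
Sat(AG E[(¬ready ∧ error) U ready]) = {Ack, Req}
E[(error ∧ ¬ready) U AG E[(¬ready ∧ error) U ready]]: least fixpoint, start Z0 = Sat(AG E[(¬ready ∧ error) U ready]) = {Ack, Req}, add states in Sat(error ∧ ¬ready) with some successor in Z. Already a fixed point.
Sat(E[(error ∧ ¬ready) U AG E[(¬ready ∧ error) U ready]]) = {Ack, Req}
Store ∉ Sat(E[(error ∧ ¬ready) U AG E[(¬ready ∧ error) U ready]]) = {Ack, Req}, so the formula does not hold at Store.

No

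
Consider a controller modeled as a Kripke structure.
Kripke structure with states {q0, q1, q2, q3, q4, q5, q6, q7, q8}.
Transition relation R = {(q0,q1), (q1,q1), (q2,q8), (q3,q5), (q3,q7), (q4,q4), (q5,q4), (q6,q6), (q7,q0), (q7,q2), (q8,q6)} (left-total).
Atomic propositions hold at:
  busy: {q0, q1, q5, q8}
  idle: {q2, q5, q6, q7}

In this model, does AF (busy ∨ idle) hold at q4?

Sat(busy ∨ idle) = {q0, q1, q2, q5, q6, q7, q8}
AF (busy ∨ idle): least fixpoint, start Z0 = {q0, q1, q2, q5, q6, q7, q8}, add states with every successor in Z. Z1 = {q0, q1, q2, q3, q5, q6, q7, q8}; fixed.
Sat(AF (busy ∨ idle)) = {q0, q1, q2, q3, q5, q6, q7, q8}
q4 ∉ Sat(AF (busy ∨ idle)) = {q0, q1, q2, q3, q5, q6, q7, q8}, so the formula does not hold at q4.

No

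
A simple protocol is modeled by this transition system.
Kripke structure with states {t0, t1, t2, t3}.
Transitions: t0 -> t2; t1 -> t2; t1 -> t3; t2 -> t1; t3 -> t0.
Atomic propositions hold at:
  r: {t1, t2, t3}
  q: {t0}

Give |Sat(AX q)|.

1

Sat(AX q) = {s : every successor in {t0}} = {t3}
|Sat(AX q)| = |{t3}| = 1.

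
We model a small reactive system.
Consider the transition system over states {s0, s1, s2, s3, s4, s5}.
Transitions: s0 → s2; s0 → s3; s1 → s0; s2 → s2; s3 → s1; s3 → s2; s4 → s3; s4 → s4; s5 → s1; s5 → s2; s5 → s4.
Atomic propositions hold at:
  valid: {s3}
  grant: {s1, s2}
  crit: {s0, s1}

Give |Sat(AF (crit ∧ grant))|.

Sat(crit ∧ grant) = {s1}
AF (crit ∧ grant): least fixpoint, start Z0 = {s1}, add states with every successor in Z. Already a fixed point.
Sat(AF (crit ∧ grant)) = {s1}
|Sat(AF (crit ∧ grant))| = |{s1}| = 1.

1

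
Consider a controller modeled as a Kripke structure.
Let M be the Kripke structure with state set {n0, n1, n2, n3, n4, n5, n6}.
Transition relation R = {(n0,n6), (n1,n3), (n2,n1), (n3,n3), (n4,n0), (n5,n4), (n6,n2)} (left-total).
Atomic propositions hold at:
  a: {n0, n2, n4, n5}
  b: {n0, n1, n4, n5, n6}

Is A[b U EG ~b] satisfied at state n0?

Sat(~b) = {n2, n3}
EG ~b: greatest fixpoint, start Z0 = {n2, n3}, keep only states in Sat with some successor in Z. Z1 = {n3}; fixed.
Sat(EG ~b) = {n3}
A[b U EG ~b]: least fixpoint, start Z0 = Sat(EG ~b) = {n3}, add states in Sat(b) with every successor in Z. Z1 = {n1, n3}; fixed.
Sat(A[b U EG ~b]) = {n1, n3}
n0 ∉ Sat(A[b U EG ~b]) = {n1, n3}, so the formula does not hold at n0.

No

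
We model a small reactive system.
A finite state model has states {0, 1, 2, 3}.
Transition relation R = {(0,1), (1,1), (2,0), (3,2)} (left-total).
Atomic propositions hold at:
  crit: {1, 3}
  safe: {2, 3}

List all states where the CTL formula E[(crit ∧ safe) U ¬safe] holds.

Sat(crit ∧ safe) = {3}
Sat(¬safe) = {0, 1}
E[(crit ∧ safe) U ¬safe]: least fixpoint, start Z0 = Sat(¬safe) = {0, 1}, add states in Sat(crit ∧ safe) with some successor in Z. Already a fixed point.
Sat(E[(crit ∧ safe) U ¬safe]) = {0, 1}

{0, 1}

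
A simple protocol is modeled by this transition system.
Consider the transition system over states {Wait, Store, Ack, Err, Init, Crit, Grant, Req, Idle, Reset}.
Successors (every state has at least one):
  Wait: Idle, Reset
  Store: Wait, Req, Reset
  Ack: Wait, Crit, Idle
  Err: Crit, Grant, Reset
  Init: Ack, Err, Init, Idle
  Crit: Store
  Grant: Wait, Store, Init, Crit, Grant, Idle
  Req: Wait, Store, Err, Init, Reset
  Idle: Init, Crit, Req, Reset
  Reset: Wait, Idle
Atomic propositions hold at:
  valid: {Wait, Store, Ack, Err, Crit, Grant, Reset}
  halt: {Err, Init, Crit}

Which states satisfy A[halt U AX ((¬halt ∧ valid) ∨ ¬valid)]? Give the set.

{Wait, Store, Crit, Reset}

Sat(¬halt) = {Wait, Store, Ack, Grant, Req, Idle, Reset}
Sat(¬halt ∧ valid) = {Wait, Store, Ack, Grant, Reset}
Sat(¬valid) = {Init, Req, Idle}
Sat((¬halt ∧ valid) ∨ ¬valid) = {Wait, Store, Ack, Init, Grant, Req, Idle, Reset}
Sat(AX ((¬halt ∧ valid) ∨ ¬valid)) = {s : every successor in {Wait, Store, Ack, Init, Grant, Req, Idle, Reset}} = {Wait, Store, Crit, Reset}
A[halt U AX ((¬halt ∧ valid) ∨ ¬valid)]: least fixpoint, start Z0 = Sat(AX ((¬halt ∧ valid) ∨ ¬valid)) = {Wait, Store, Crit, Reset}, add states in Sat(halt) with every successor in Z. Already a fixed point.
Sat(A[halt U AX ((¬halt ∧ valid) ∨ ¬valid)]) = {Wait, Store, Crit, Reset}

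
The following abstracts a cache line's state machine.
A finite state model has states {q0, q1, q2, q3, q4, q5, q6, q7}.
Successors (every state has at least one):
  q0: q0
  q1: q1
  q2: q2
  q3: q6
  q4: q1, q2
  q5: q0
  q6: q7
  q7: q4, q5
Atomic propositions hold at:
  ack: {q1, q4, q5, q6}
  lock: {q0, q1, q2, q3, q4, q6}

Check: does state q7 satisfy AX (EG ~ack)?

Sat(~ack) = {q0, q2, q3, q7}
EG ~ack: greatest fixpoint, start Z0 = {q0, q2, q3, q7}, keep only states in Sat with some successor in Z. Z1 = {q0, q2}; fixed.
Sat(EG ~ack) = {q0, q2}
Sat(AX (EG ~ack)) = {s : every successor in {q0, q2}} = {q0, q2, q5}
q7 ∉ Sat(AX (EG ~ack)) = {q0, q2, q5}, so the formula does not hold at q7.

No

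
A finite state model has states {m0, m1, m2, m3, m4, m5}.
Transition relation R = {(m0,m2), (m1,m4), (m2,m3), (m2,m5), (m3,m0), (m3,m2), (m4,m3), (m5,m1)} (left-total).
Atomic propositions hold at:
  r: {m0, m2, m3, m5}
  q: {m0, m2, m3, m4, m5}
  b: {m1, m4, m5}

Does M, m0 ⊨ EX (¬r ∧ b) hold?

Sat(¬r) = {m1, m4}
Sat(¬r ∧ b) = {m1, m4}
Sat(EX (¬r ∧ b)) = {s : some successor in {m1, m4}} = {m1, m5}
m0 ∉ Sat(EX (¬r ∧ b)) = {m1, m5}, so the formula does not hold at m0.

No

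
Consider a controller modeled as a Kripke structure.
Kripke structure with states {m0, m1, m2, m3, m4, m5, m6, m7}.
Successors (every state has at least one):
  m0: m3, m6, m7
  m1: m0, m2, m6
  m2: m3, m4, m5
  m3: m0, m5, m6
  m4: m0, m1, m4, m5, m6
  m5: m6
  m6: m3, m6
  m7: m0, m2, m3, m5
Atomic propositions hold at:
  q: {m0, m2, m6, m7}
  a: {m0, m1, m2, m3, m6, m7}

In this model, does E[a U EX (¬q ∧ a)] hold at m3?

Sat(¬q) = {m1, m3, m4, m5}
Sat(¬q ∧ a) = {m1, m3}
Sat(EX (¬q ∧ a)) = {s : some successor in {m1, m3}} = {m0, m2, m4, m6, m7}
E[a U EX (¬q ∧ a)]: least fixpoint, start Z0 = Sat(EX (¬q ∧ a)) = {m0, m2, m4, m6, m7}, add states in Sat(a) with some successor in Z. Z1 = {m0, m1, m2, m3, m4, m6, m7}; fixed.
Sat(E[a U EX (¬q ∧ a)]) = {m0, m1, m2, m3, m4, m6, m7}
m3 ∈ Sat(E[a U EX (¬q ∧ a)]) = {m0, m1, m2, m3, m4, m6, m7}, so the formula holds at m3.

Yes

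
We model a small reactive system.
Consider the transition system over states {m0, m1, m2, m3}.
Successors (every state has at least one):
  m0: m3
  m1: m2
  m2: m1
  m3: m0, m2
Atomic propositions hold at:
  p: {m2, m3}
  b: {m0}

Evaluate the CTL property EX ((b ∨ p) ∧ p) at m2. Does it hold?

No

Sat(b ∨ p) = {m0, m2, m3}
Sat((b ∨ p) ∧ p) = {m2, m3}
Sat(EX ((b ∨ p) ∧ p)) = {s : some successor in {m2, m3}} = {m0, m1, m3}
m2 ∉ Sat(EX ((b ∨ p) ∧ p)) = {m0, m1, m3}, so the formula does not hold at m2.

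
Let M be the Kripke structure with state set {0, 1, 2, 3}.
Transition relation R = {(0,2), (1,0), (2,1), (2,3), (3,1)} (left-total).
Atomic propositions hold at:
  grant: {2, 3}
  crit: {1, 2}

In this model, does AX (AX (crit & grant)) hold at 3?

Sat(crit & grant) = {2}
Sat(AX (crit & grant)) = {s : every successor in {2}} = {0}
Sat(AX (AX (crit & grant))) = {s : every successor in {0}} = {1}
3 ∉ Sat(AX (AX (crit & grant))) = {1}, so the formula does not hold at 3.

No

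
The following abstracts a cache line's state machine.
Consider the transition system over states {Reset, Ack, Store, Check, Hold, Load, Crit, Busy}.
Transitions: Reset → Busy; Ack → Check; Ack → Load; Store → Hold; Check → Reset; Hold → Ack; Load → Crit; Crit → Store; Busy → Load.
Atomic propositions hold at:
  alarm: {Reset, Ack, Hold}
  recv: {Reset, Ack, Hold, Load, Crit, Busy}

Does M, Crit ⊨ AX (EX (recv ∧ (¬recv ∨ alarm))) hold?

Sat(¬recv) = {Store, Check}
Sat(¬recv ∨ alarm) = {Reset, Ack, Store, Check, Hold}
Sat(recv ∧ (¬recv ∨ alarm)) = {Reset, Ack, Hold}
Sat(EX (recv ∧ (¬recv ∨ alarm))) = {s : some successor in {Reset, Ack, Hold}} = {Store, Check, Hold}
Sat(AX (EX (recv ∧ (¬recv ∨ alarm)))) = {s : every successor in {Store, Check, Hold}} = {Store, Crit}
Crit ∈ Sat(AX (EX (recv ∧ (¬recv ∨ alarm)))) = {Store, Crit}, so the formula holds at Crit.

Yes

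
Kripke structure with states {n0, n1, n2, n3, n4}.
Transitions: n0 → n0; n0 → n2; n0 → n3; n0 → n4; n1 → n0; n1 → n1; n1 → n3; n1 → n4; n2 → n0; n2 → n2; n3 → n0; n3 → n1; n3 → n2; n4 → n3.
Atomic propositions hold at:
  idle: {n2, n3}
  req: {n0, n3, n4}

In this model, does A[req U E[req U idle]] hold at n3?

Yes

E[req U idle]: least fixpoint, start Z0 = Sat(idle) = {n2, n3}, add states in Sat(req) with some successor in Z. Z1 = {n0, n2, n3, n4}; fixed.
Sat(E[req U idle]) = {n0, n2, n3, n4}
A[req U E[req U idle]]: least fixpoint, start Z0 = Sat(E[req U idle]) = {n0, n2, n3, n4}, add states in Sat(req) with every successor in Z. Already a fixed point.
Sat(A[req U E[req U idle]]) = {n0, n2, n3, n4}
n3 ∈ Sat(A[req U E[req U idle]]) = {n0, n2, n3, n4}, so the formula holds at n3.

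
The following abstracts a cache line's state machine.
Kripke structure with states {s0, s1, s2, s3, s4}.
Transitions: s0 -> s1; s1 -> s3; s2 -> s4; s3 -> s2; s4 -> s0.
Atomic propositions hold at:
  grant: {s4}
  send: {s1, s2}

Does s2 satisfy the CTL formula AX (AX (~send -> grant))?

No

Sat(~send) = {s0, s3, s4}
Sat(~send -> grant) = {s1, s2, s4}
Sat(AX (~send -> grant)) = {s : every successor in {s1, s2, s4}} = {s0, s2, s3}
Sat(AX (AX (~send -> grant))) = {s : every successor in {s0, s2, s3}} = {s1, s3, s4}
s2 ∉ Sat(AX (AX (~send -> grant))) = {s1, s3, s4}, so the formula does not hold at s2.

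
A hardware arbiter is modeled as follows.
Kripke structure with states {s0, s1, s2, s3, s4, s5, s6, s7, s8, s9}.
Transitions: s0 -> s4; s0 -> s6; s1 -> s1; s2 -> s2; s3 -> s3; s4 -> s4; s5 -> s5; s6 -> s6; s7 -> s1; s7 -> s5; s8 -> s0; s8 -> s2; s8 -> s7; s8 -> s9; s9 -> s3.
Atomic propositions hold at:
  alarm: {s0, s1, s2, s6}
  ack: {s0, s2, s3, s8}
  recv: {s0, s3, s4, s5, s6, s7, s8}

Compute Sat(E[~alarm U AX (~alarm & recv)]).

Sat(~alarm) = {s3, s4, s5, s7, s8, s9}
Sat(~alarm & recv) = {s3, s4, s5, s7, s8}
Sat(AX (~alarm & recv)) = {s : every successor in {s3, s4, s5, s7, s8}} = {s3, s4, s5, s9}
E[~alarm U AX (~alarm & recv)]: least fixpoint, start Z0 = Sat(AX (~alarm & recv)) = {s3, s4, s5, s9}, add states in Sat(~alarm) with some successor in Z. Z1 = {s3, s4, s5, s7, s8, s9}; fixed.
Sat(E[~alarm U AX (~alarm & recv)]) = {s3, s4, s5, s7, s8, s9}

{s3, s4, s5, s7, s8, s9}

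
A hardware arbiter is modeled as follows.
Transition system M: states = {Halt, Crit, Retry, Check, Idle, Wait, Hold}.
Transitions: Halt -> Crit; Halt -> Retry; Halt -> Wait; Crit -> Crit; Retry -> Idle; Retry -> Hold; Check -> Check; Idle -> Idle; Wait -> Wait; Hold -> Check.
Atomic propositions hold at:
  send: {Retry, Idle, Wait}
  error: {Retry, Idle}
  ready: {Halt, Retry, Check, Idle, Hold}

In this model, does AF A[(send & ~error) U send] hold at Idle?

Yes

Sat(~error) = {Halt, Crit, Check, Wait, Hold}
Sat(send & ~error) = {Wait}
A[(send & ~error) U send]: least fixpoint, start Z0 = Sat(send) = {Retry, Idle, Wait}, add states in Sat(send & ~error) with every successor in Z. Already a fixed point.
Sat(A[(send & ~error) U send]) = {Retry, Idle, Wait}
AF A[(send & ~error) U send]: least fixpoint, start Z0 = {Retry, Idle, Wait}, add states with every successor in Z. Already a fixed point.
Sat(AF A[(send & ~error) U send]) = {Retry, Idle, Wait}
Idle ∈ Sat(AF A[(send & ~error) U send]) = {Retry, Idle, Wait}, so the formula holds at Idle.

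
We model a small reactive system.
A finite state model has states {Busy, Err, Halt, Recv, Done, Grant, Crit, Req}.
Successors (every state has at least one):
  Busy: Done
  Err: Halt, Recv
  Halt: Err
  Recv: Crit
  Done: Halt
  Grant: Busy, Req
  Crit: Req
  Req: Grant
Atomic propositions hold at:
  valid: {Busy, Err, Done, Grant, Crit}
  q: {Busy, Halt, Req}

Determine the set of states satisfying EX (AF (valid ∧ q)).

Sat(valid ∧ q) = {Busy}
AF (valid ∧ q): least fixpoint, start Z0 = {Busy}, add states with every successor in Z. Already a fixed point.
Sat(AF (valid ∧ q)) = {Busy}
Sat(EX (AF (valid ∧ q))) = {s : some successor in {Busy}} = {Grant}

{Grant}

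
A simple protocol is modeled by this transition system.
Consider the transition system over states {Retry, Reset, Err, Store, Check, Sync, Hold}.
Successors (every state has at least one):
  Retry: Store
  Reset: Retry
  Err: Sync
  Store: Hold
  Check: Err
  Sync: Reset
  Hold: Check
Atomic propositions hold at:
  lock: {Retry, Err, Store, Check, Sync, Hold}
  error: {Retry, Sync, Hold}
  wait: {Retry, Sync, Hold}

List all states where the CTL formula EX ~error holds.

{Retry, Check, Sync, Hold}

Sat(~error) = {Reset, Err, Store, Check}
Sat(EX ~error) = {s : some successor in {Reset, Err, Store, Check}} = {Retry, Check, Sync, Hold}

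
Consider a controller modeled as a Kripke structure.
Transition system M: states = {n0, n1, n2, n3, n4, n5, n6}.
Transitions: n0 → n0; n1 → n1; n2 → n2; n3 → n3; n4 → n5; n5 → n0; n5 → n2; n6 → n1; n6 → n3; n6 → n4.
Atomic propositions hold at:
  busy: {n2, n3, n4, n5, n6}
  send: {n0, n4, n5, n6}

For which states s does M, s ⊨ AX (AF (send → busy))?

Sat(send → busy) = {n1, n2, n3, n4, n5, n6}
AF (send → busy): least fixpoint, start Z0 = {n1, n2, n3, n4, n5, n6}, add states with every successor in Z. Already a fixed point.
Sat(AF (send → busy)) = {n1, n2, n3, n4, n5, n6}
Sat(AX (AF (send → busy))) = {s : every successor in {n1, n2, n3, n4, n5, n6}} = {n1, n2, n3, n4, n6}

{n1, n2, n3, n4, n6}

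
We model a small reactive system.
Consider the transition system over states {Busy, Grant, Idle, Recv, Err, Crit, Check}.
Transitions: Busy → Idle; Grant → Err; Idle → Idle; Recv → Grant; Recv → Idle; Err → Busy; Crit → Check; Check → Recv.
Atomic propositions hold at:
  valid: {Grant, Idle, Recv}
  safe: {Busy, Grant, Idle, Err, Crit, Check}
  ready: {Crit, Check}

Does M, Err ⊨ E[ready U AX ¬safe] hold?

No

Sat(¬safe) = {Recv}
Sat(AX ¬safe) = {s : every successor in {Recv}} = {Check}
E[ready U AX ¬safe]: least fixpoint, start Z0 = Sat(AX ¬safe) = {Check}, add states in Sat(ready) with some successor in Z. Z1 = {Crit, Check}; fixed.
Sat(E[ready U AX ¬safe]) = {Crit, Check}
Err ∉ Sat(E[ready U AX ¬safe]) = {Crit, Check}, so the formula does not hold at Err.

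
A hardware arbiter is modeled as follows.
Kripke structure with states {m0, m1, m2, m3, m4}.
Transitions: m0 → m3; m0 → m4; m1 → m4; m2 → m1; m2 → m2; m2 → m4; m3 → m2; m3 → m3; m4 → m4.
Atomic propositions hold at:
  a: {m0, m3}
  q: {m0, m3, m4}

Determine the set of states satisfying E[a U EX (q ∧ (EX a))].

Sat(EX a) = {s : some successor in {m0, m3}} = {m0, m3}
Sat(q ∧ (EX a)) = {m0, m3}
Sat(EX (q ∧ (EX a))) = {s : some successor in {m0, m3}} = {m0, m3}
E[a U EX (q ∧ (EX a))]: least fixpoint, start Z0 = Sat(EX (q ∧ (EX a))) = {m0, m3}, add states in Sat(a) with some successor in Z. Already a fixed point.
Sat(E[a U EX (q ∧ (EX a))]) = {m0, m3}

{m0, m3}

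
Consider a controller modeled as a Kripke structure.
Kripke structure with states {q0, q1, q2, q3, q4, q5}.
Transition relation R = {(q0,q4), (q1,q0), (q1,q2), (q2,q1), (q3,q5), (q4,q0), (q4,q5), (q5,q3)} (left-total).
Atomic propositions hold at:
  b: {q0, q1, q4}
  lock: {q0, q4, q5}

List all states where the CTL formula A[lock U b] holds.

A[lock U b]: least fixpoint, start Z0 = Sat(b) = {q0, q1, q4}, add states in Sat(lock) with every successor in Z. Already a fixed point.
Sat(A[lock U b]) = {q0, q1, q4}

{q0, q1, q4}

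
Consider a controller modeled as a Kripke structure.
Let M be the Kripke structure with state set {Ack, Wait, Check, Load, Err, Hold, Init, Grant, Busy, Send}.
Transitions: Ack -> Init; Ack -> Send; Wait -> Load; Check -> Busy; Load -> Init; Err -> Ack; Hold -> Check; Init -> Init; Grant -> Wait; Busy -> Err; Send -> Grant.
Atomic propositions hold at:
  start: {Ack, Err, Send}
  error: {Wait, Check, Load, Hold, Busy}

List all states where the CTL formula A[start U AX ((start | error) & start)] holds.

Sat(start | error) = {Ack, Wait, Check, Load, Err, Hold, Busy, Send}
Sat((start | error) & start) = {Ack, Err, Send}
Sat(AX ((start | error) & start)) = {s : every successor in {Ack, Err, Send}} = {Err, Busy}
A[start U AX ((start | error) & start)]: least fixpoint, start Z0 = Sat(AX ((start | error) & start)) = {Err, Busy}, add states in Sat(start) with every successor in Z. Already a fixed point.
Sat(A[start U AX ((start | error) & start)]) = {Err, Busy}

{Err, Busy}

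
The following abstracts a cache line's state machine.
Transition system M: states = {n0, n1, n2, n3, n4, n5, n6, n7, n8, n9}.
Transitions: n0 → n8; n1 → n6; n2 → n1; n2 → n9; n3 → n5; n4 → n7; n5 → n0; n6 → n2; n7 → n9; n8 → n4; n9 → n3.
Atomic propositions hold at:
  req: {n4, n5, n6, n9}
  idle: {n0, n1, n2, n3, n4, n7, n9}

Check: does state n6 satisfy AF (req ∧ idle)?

No

Sat(req ∧ idle) = {n4, n9}
AF (req ∧ idle): least fixpoint, start Z0 = {n4, n9}, add states with every successor in Z. Z1 = {n4, n7, n8, n9}; Z2 = {n0, n4, n7, n8, n9}; Z3 = {n0, n4, n5, n7, n8, n9}; Z4 = {n0, n3, n4, n5, n7, n8, n9}; fixed.
Sat(AF (req ∧ idle)) = {n0, n3, n4, n5, n7, n8, n9}
n6 ∉ Sat(AF (req ∧ idle)) = {n0, n3, n4, n5, n7, n8, n9}, so the formula does not hold at n6.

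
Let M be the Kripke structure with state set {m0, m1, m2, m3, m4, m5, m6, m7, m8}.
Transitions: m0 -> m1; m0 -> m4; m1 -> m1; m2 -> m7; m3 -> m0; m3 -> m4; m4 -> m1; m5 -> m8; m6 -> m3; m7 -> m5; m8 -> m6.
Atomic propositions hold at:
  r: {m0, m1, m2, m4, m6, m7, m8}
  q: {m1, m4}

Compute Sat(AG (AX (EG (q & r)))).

{m0, m1, m4}

Sat(q & r) = {m1, m4}
EG (q & r): greatest fixpoint, start Z0 = {m1, m4}, keep only states in Sat with some successor in Z. Already a fixed point.
Sat(EG (q & r)) = {m1, m4}
Sat(AX (EG (q & r))) = {s : every successor in {m1, m4}} = {m0, m1, m4}
AG (AX (EG (q & r))): greatest fixpoint, start Z0 = {m0, m1, m4}, keep only states in Sat with every successor in Z. Already a fixed point.
Sat(AG (AX (EG (q & r)))) = {m0, m1, m4}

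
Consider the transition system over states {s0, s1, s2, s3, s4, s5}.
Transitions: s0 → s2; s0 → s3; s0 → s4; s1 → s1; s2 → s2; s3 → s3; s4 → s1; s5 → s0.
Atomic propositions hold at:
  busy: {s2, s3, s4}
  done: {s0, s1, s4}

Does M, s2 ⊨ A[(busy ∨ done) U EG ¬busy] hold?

Sat(busy ∨ done) = {s0, s1, s2, s3, s4}
Sat(¬busy) = {s0, s1, s5}
EG ¬busy: greatest fixpoint, start Z0 = {s0, s1, s5}, keep only states in Sat with some successor in Z. Z1 = {s1, s5}; Z2 = {s1}; fixed.
Sat(EG ¬busy) = {s1}
A[(busy ∨ done) U EG ¬busy]: least fixpoint, start Z0 = Sat(EG ¬busy) = {s1}, add states in Sat(busy ∨ done) with every successor in Z. Z1 = {s1, s4}; fixed.
Sat(A[(busy ∨ done) U EG ¬busy]) = {s1, s4}
s2 ∉ Sat(A[(busy ∨ done) U EG ¬busy]) = {s1, s4}, so the formula does not hold at s2.

No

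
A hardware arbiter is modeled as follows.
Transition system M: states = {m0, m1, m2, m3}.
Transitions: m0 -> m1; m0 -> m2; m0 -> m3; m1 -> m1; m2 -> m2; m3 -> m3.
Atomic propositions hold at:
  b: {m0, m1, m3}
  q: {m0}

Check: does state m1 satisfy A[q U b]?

A[q U b]: least fixpoint, start Z0 = Sat(b) = {m0, m1, m3}, add states in Sat(q) with every successor in Z. Already a fixed point.
Sat(A[q U b]) = {m0, m1, m3}
m1 ∈ Sat(A[q U b]) = {m0, m1, m3}, so the formula holds at m1.

Yes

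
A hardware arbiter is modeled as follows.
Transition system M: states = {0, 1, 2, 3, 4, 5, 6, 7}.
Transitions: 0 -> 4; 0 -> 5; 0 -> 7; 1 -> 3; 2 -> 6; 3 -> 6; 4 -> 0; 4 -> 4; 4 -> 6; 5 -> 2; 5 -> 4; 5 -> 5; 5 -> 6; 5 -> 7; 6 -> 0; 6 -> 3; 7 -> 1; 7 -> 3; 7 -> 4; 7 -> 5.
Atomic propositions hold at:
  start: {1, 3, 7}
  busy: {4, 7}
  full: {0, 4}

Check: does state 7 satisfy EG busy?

EG busy: greatest fixpoint, start Z0 = {4, 7}, keep only states in Sat with some successor in Z. Already a fixed point.
Sat(EG busy) = {4, 7}
7 ∈ Sat(EG busy) = {4, 7}, so the formula holds at 7.

Yes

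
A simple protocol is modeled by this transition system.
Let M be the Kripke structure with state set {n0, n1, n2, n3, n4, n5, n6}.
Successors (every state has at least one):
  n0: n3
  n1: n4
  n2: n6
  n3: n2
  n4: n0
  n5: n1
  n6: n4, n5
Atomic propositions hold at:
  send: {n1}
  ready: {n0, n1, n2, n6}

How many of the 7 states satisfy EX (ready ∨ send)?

4

Sat(ready ∨ send) = {n0, n1, n2, n6}
Sat(EX (ready ∨ send)) = {s : some successor in {n0, n1, n2, n6}} = {n2, n3, n4, n5}
|Sat(EX (ready ∨ send))| = |{n2, n3, n4, n5}| = 4.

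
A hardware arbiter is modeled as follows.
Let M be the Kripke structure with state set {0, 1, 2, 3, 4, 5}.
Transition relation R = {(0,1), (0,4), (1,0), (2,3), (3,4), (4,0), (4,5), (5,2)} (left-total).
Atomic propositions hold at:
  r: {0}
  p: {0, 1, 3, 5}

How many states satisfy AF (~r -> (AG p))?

2

Sat(~r) = {1, 2, 3, 4, 5}
AG p: greatest fixpoint, start Z0 = {0, 1, 3, 5}, keep only states in Sat with every successor in Z. Z1 = {1}; Z2 = ∅; fixed.
Sat(AG p) = ∅
Sat(~r -> (AG p)) = {0}
AF (~r -> (AG p)): least fixpoint, start Z0 = {0}, add states with every successor in Z. Z1 = {0, 1}; fixed.
Sat(AF (~r -> (AG p))) = {0, 1}
|Sat(AF (~r -> (AG p)))| = |{0, 1}| = 2.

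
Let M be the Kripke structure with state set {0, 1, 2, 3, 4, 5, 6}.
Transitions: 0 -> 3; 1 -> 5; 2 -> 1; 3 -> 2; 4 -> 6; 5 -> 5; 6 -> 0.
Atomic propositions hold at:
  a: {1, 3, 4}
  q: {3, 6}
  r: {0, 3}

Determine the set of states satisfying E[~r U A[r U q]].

{0, 3, 4, 6}

Sat(~r) = {1, 2, 4, 5, 6}
A[r U q]: least fixpoint, start Z0 = Sat(q) = {3, 6}, add states in Sat(r) with every successor in Z. Z1 = {0, 3, 6}; fixed.
Sat(A[r U q]) = {0, 3, 6}
E[~r U A[r U q]]: least fixpoint, start Z0 = Sat(A[r U q]) = {0, 3, 6}, add states in Sat(~r) with some successor in Z. Z1 = {0, 3, 4, 6}; fixed.
Sat(E[~r U A[r U q]]) = {0, 3, 4, 6}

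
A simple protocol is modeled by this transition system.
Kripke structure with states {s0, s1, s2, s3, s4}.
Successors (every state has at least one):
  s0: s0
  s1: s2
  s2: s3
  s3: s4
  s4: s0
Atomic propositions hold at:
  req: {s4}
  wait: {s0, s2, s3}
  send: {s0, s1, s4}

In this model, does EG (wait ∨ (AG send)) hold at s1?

AG send: greatest fixpoint, start Z0 = {s0, s1, s4}, keep only states in Sat with every successor in Z. Z1 = {s0, s4}; fixed.
Sat(AG send) = {s0, s4}
Sat(wait ∨ (AG send)) = {s0, s2, s3, s4}
EG (wait ∨ (AG send)): greatest fixpoint, start Z0 = {s0, s2, s3, s4}, keep only states in Sat with some successor in Z. Already a fixed point.
Sat(EG (wait ∨ (AG send))) = {s0, s2, s3, s4}
s1 ∉ Sat(EG (wait ∨ (AG send))) = {s0, s2, s3, s4}, so the formula does not hold at s1.

No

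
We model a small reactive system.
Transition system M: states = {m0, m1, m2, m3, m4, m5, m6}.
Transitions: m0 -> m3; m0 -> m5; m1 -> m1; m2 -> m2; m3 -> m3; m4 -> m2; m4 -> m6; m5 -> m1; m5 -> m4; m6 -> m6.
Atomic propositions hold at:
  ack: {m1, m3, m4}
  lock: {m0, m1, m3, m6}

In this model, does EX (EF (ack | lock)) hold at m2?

Sat(ack | lock) = {m0, m1, m3, m4, m6}
EF (ack | lock): least fixpoint, start Z0 = {m0, m1, m3, m4, m6}, add states with some successor in Z. Z1 = {m0, m1, m3, m4, m5, m6}; fixed.
Sat(EF (ack | lock)) = {m0, m1, m3, m4, m5, m6}
Sat(EX (EF (ack | lock))) = {s : some successor in {m0, m1, m3, m4, m5, m6}} = {m0, m1, m3, m4, m5, m6}
m2 ∉ Sat(EX (EF (ack | lock))) = {m0, m1, m3, m4, m5, m6}, so the formula does not hold at m2.

No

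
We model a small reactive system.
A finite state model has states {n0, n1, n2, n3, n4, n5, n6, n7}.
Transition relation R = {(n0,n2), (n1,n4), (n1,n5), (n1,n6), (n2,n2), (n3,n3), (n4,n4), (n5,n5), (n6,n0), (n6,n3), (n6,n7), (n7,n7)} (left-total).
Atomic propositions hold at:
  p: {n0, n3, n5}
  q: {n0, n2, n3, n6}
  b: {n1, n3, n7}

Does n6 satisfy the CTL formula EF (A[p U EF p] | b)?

EF p: least fixpoint, start Z0 = {n0, n3, n5}, add states with some successor in Z. Z1 = {n0, n1, n3, n5, n6}; fixed.
Sat(EF p) = {n0, n1, n3, n5, n6}
A[p U EF p]: least fixpoint, start Z0 = Sat(EF p) = {n0, n1, n3, n5, n6}, add states in Sat(p) with every successor in Z. Already a fixed point.
Sat(A[p U EF p]) = {n0, n1, n3, n5, n6}
Sat(A[p U EF p] | b) = {n0, n1, n3, n5, n6, n7}
EF (A[p U EF p] | b): least fixpoint, start Z0 = {n0, n1, n3, n5, n6, n7}, add states with some successor in Z. Already a fixed point.
Sat(EF (A[p U EF p] | b)) = {n0, n1, n3, n5, n6, n7}
n6 ∈ Sat(EF (A[p U EF p] | b)) = {n0, n1, n3, n5, n6, n7}, so the formula holds at n6.

Yes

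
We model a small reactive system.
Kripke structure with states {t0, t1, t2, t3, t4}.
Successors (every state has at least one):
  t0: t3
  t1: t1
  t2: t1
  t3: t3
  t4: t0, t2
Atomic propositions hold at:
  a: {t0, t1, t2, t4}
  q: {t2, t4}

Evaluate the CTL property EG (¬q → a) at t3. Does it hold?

No

Sat(¬q) = {t0, t1, t3}
Sat(¬q → a) = {t0, t1, t2, t4}
EG (¬q → a): greatest fixpoint, start Z0 = {t0, t1, t2, t4}, keep only states in Sat with some successor in Z. Z1 = {t1, t2, t4}; fixed.
Sat(EG (¬q → a)) = {t1, t2, t4}
t3 ∉ Sat(EG (¬q → a)) = {t1, t2, t4}, so the formula does not hold at t3.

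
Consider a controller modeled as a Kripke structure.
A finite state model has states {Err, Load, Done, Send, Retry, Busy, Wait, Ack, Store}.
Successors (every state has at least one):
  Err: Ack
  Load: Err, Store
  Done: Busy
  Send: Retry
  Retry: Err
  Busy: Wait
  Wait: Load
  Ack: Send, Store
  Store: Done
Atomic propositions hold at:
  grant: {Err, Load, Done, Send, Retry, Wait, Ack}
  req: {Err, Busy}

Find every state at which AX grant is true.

Sat(AX grant) = {s : every successor in {Err, Load, Done, Send, Retry, Wait, Ack}} = {Err, Send, Retry, Busy, Wait, Store}

{Err, Send, Retry, Busy, Wait, Store}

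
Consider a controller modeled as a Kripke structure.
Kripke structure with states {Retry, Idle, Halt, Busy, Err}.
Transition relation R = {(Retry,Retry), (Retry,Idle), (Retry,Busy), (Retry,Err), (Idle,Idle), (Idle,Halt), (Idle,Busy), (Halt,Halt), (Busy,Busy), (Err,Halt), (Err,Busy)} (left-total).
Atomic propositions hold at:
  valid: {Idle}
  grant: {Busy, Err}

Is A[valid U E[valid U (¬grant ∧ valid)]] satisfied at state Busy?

Sat(¬grant) = {Retry, Idle, Halt}
Sat(¬grant ∧ valid) = {Idle}
E[valid U (¬grant ∧ valid)]: least fixpoint, start Z0 = Sat((¬grant ∧ valid)) = {Idle}, add states in Sat(valid) with some successor in Z. Already a fixed point.
Sat(E[valid U (¬grant ∧ valid)]) = {Idle}
A[valid U E[valid U (¬grant ∧ valid)]]: least fixpoint, start Z0 = Sat(E[valid U (¬grant ∧ valid)]) = {Idle}, add states in Sat(valid) with every successor in Z. Already a fixed point.
Sat(A[valid U E[valid U (¬grant ∧ valid)]]) = {Idle}
Busy ∉ Sat(A[valid U E[valid U (¬grant ∧ valid)]]) = {Idle}, so the formula does not hold at Busy.

No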